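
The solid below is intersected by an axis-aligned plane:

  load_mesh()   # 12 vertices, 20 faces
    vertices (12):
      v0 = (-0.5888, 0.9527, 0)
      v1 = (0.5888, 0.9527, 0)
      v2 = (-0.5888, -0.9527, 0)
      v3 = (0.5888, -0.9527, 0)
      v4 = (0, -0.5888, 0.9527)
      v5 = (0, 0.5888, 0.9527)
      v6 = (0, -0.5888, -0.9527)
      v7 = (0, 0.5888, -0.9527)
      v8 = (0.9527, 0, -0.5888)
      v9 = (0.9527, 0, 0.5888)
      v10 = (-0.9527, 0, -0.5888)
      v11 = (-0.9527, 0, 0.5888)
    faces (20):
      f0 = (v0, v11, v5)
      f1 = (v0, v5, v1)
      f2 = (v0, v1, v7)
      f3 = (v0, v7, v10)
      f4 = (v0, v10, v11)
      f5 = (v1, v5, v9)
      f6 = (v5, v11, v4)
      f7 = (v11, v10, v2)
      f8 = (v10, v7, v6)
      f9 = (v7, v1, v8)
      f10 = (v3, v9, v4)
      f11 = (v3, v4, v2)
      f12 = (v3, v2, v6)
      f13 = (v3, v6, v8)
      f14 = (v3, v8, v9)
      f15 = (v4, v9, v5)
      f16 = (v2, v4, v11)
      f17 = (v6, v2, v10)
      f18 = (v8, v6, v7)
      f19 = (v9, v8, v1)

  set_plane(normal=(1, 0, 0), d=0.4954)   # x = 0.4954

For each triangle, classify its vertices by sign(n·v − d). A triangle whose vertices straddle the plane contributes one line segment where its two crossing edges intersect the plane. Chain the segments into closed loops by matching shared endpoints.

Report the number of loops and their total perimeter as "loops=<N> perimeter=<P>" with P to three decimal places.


Straddling triangles (10 of 20):
  (v0,v5,v1) [--+] → (0.4954, 0.894975, 0.151125)–(0.4954, 0.9527, 0)  len=0.1618
  (v0,v1,v7) [-+-] → (0.4954, 0.9527, 0)–(0.4954, 0.894975, -0.151125)  len=0.1618
  (v1,v5,v9) [+-+] → (0.4954, 0.894975, 0.151125)–(0.4954, 0.282626, 0.763474)  len=0.8660
  (v7,v1,v8) [-++] → (0.4954, 0.894975, -0.151125)–(0.4954, 0.282626, -0.763474)  len=0.8660
  (v3,v9,v4) [++-] → (0.4954, -0.282626, 0.763474)–(0.4954, -0.894975, 0.151125)  len=0.8660
  (v3,v4,v2) [+--] → (0.4954, -0.894975, 0.151125)–(0.4954, -0.9527, 0)  len=0.1618
  (v3,v2,v6) [+--] → (0.4954, -0.9527, 0)–(0.4954, -0.894975, -0.151125)  len=0.1618
  (v3,v6,v8) [+-+] → (0.4954, -0.894975, -0.151125)–(0.4954, -0.282626, -0.763474)  len=0.8660
  (v4,v9,v5) [-+-] → (0.4954, -0.282626, 0.763474)–(0.4954, 0.282626, 0.763474)  len=0.5653
  (v8,v6,v7) [+--] → (0.4954, -0.282626, -0.763474)–(0.4954, 0.282626, -0.763474)  len=0.5653

Chained into 1 loop(s):
  loop 1: 10 segments, perimeter = 5.2416
Total perimeter = 5.242

loops=1 perimeter=5.242


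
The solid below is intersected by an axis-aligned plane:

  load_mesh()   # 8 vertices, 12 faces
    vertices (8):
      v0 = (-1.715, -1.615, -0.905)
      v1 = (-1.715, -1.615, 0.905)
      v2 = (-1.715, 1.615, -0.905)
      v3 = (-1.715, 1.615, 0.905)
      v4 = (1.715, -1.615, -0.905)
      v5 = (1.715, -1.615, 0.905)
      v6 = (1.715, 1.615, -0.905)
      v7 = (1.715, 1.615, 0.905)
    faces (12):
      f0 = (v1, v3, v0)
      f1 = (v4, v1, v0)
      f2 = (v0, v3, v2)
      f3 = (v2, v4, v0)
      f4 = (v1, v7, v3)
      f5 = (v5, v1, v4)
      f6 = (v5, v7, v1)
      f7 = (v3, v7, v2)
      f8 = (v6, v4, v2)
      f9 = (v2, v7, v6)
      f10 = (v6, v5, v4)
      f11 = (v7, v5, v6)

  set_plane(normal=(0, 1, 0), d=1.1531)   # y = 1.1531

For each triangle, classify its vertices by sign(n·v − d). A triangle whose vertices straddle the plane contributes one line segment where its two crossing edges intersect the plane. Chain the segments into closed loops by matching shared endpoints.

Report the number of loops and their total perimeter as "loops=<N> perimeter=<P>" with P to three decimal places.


loops=1 perimeter=10.480

Straddling triangles (8 of 12):
  (v1,v3,v0) [-+-] → (-1.715, 1.1531, 0.905)–(-1.715, 1.1531, 0.646164)  len=0.2588
  (v0,v3,v2) [-++] → (-1.715, 1.1531, 0.646164)–(-1.715, 1.1531, -0.905)  len=1.5512
  (v2,v4,v0) [+--] → (-1.2245, 1.1531, -0.905)–(-1.715, 1.1531, -0.905)  len=0.4905
  (v1,v7,v3) [-++] → (1.2245, 1.1531, 0.905)–(-1.715, 1.1531, 0.905)  len=2.9395
  (v5,v7,v1) [-+-] → (1.715, 1.1531, 0.905)–(1.2245, 1.1531, 0.905)  len=0.4905
  (v6,v4,v2) [+-+] → (1.715, 1.1531, -0.905)–(-1.2245, 1.1531, -0.905)  len=2.9395
  (v6,v5,v4) [+--] → (1.715, 1.1531, -0.646164)–(1.715, 1.1531, -0.905)  len=0.2588
  (v7,v5,v6) [+-+] → (1.715, 1.1531, 0.905)–(1.715, 1.1531, -0.646164)  len=1.5512

Chained into 1 loop(s):
  loop 1: 8 segments, perimeter = 10.4800
Total perimeter = 10.480


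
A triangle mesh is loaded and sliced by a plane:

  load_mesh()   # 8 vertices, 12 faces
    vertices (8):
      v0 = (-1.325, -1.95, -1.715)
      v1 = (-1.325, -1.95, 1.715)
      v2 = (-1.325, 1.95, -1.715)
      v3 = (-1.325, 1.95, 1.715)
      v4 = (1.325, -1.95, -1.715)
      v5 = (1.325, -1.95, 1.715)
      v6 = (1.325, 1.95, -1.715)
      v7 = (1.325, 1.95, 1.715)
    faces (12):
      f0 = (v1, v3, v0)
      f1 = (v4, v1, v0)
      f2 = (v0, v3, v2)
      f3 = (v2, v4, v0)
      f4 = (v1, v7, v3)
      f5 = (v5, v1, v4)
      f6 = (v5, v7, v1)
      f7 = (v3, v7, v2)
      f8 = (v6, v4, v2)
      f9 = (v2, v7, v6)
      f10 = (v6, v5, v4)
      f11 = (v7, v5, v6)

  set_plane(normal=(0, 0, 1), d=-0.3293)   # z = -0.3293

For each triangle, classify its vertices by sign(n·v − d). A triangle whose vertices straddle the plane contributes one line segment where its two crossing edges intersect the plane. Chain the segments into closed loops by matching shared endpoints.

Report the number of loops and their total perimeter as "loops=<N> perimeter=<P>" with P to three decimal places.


loops=1 perimeter=13.100

Straddling triangles (8 of 12):
  (v1,v3,v0) [++-] → (-1.325, -0.374423, -0.3293)–(-1.325, -1.95, -0.3293)  len=1.5756
  (v4,v1,v0) [-+-] → (0.254415, -1.95, -0.3293)–(-1.325, -1.95, -0.3293)  len=1.5794
  (v0,v3,v2) [-+-] → (-1.325, -0.374423, -0.3293)–(-1.325, 1.95, -0.3293)  len=2.3244
  (v5,v1,v4) [++-] → (0.254415, -1.95, -0.3293)–(1.325, -1.95, -0.3293)  len=1.0706
  (v3,v7,v2) [++-] → (-0.254415, 1.95, -0.3293)–(-1.325, 1.95, -0.3293)  len=1.0706
  (v2,v7,v6) [-+-] → (-0.254415, 1.95, -0.3293)–(1.325, 1.95, -0.3293)  len=1.5794
  (v6,v5,v4) [-+-] → (1.325, 0.374423, -0.3293)–(1.325, -1.95, -0.3293)  len=2.3244
  (v7,v5,v6) [++-] → (1.325, 0.374423, -0.3293)–(1.325, 1.95, -0.3293)  len=1.5756

Chained into 1 loop(s):
  loop 1: 8 segments, perimeter = 13.1000
Total perimeter = 13.100


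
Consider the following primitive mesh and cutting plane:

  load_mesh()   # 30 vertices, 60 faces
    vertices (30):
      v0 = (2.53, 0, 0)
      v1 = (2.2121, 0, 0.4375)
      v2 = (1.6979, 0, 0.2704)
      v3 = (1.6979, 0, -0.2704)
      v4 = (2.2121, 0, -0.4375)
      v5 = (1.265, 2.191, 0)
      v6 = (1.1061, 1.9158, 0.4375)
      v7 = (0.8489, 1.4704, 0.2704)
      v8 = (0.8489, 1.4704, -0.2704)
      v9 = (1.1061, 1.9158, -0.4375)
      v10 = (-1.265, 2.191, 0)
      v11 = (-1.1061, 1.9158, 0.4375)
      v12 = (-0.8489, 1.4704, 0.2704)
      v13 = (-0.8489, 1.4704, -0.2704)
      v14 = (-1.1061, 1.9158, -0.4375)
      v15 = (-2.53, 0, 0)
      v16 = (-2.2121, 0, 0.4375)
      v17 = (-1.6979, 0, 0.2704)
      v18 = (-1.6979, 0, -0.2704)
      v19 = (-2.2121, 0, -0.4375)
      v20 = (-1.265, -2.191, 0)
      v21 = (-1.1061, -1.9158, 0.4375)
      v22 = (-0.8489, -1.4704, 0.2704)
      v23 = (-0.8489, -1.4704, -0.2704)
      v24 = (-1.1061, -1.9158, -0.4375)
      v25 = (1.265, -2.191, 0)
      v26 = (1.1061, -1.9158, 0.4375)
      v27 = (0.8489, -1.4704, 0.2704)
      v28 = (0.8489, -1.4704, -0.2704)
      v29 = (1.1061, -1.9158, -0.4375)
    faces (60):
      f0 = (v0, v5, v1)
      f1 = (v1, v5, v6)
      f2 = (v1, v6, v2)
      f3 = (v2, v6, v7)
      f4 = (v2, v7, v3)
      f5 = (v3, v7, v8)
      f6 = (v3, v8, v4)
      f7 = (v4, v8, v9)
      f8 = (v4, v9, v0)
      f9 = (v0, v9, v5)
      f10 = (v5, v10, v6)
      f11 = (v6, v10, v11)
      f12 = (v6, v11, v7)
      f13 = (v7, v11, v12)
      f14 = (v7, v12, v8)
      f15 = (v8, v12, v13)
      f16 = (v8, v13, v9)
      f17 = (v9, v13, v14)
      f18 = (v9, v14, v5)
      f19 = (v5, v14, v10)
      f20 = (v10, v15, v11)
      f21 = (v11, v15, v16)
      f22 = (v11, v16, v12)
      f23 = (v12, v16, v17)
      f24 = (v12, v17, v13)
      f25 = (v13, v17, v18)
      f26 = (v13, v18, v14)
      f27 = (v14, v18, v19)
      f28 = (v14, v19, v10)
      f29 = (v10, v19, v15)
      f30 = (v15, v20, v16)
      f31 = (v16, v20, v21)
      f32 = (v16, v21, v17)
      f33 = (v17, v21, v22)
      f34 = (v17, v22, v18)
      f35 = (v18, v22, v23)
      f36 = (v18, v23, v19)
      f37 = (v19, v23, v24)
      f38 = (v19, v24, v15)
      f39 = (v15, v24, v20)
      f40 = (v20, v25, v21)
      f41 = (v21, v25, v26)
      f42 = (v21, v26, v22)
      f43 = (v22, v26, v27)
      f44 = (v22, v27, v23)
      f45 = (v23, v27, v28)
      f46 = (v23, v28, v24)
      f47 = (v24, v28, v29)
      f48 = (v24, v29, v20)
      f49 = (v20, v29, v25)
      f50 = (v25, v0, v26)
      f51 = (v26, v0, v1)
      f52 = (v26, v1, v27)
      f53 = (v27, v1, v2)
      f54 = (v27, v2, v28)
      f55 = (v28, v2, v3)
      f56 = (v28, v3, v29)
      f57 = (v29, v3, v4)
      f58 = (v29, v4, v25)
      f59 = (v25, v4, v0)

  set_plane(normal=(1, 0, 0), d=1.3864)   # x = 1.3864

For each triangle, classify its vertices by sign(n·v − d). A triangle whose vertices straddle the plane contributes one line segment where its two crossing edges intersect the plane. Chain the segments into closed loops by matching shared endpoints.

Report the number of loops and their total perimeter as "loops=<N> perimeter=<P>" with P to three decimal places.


loops=2 perimeter=7.519

Straddling triangles (20 of 60):
  (v0,v5,v1) [+-+] → (1.3864, 1.98073, 0)–(1.3864, 1.91016, 0.0560791)  len=0.0901
  (v1,v5,v6) [+--] → (1.3864, 1.91016, 0.0560791)–(1.3864, 1.43027, 0.4375)  len=0.6130
  (v1,v6,v2) [+-+] → (1.3864, 1.43027, 0.4375)–(1.3864, 1.0084, 0.358355)  len=0.4292
  (v2,v6,v7) [+--] → (1.3864, 1.0084, 0.358355)–(1.3864, 0.539493, 0.2704)  len=0.4771
  (v2,v7,v3) [+-+] → (1.3864, 0.539493, 0.2704)–(1.3864, 0.539493, -0.0719793)  len=0.3424
  (v3,v7,v8) [+--] → (1.3864, 0.539493, -0.0719793)–(1.3864, 0.539493, -0.2704)  len=0.1984
  (v3,v8,v4) [+-+] → (1.3864, 0.539493, -0.2704)–(1.3864, 0.890632, -0.336286)  len=0.3573
  (v4,v8,v9) [+--] → (1.3864, 0.890632, -0.336286)–(1.3864, 1.43027, -0.4375)  len=0.5490
  (v4,v9,v0) [+-+] → (1.3864, 1.43027, -0.4375)–(1.3864, 1.53867, -0.351377)  len=0.1384
  (v0,v9,v5) [+--] → (1.3864, 1.53867, -0.351377)–(1.3864, 1.98073, 0)  len=0.5647
  (v25,v0,v26) [-+-] → (1.3864, -1.98073, 0)–(1.3864, -1.53867, 0.351377)  len=0.5647
  (v26,v0,v1) [-++] → (1.3864, -1.53867, 0.351377)–(1.3864, -1.43027, 0.4375)  len=0.1384
  (v26,v1,v27) [-+-] → (1.3864, -1.43027, 0.4375)–(1.3864, -0.890632, 0.336286)  len=0.5490
  (v27,v1,v2) [-++] → (1.3864, -0.890632, 0.336286)–(1.3864, -0.539493, 0.2704)  len=0.3573
  (v27,v2,v28) [-+-] → (1.3864, -0.539493, 0.2704)–(1.3864, -0.539493, 0.0719793)  len=0.1984
  (v28,v2,v3) [-++] → (1.3864, -0.539493, 0.0719793)–(1.3864, -0.539493, -0.2704)  len=0.3424
  (v28,v3,v29) [-+-] → (1.3864, -0.539493, -0.2704)–(1.3864, -1.0084, -0.358355)  len=0.4771
  (v29,v3,v4) [-++] → (1.3864, -1.0084, -0.358355)–(1.3864, -1.43027, -0.4375)  len=0.4292
  (v29,v4,v25) [-+-] → (1.3864, -1.43027, -0.4375)–(1.3864, -1.91016, -0.0560791)  len=0.6130
  (v25,v4,v0) [-++] → (1.3864, -1.91016, -0.0560791)–(1.3864, -1.98073, 0)  len=0.0901

Chained into 2 loop(s):
  loop 1: 10 segments, perimeter = 3.7597
  loop 2: 10 segments, perimeter = 3.7597
Total perimeter = 7.519


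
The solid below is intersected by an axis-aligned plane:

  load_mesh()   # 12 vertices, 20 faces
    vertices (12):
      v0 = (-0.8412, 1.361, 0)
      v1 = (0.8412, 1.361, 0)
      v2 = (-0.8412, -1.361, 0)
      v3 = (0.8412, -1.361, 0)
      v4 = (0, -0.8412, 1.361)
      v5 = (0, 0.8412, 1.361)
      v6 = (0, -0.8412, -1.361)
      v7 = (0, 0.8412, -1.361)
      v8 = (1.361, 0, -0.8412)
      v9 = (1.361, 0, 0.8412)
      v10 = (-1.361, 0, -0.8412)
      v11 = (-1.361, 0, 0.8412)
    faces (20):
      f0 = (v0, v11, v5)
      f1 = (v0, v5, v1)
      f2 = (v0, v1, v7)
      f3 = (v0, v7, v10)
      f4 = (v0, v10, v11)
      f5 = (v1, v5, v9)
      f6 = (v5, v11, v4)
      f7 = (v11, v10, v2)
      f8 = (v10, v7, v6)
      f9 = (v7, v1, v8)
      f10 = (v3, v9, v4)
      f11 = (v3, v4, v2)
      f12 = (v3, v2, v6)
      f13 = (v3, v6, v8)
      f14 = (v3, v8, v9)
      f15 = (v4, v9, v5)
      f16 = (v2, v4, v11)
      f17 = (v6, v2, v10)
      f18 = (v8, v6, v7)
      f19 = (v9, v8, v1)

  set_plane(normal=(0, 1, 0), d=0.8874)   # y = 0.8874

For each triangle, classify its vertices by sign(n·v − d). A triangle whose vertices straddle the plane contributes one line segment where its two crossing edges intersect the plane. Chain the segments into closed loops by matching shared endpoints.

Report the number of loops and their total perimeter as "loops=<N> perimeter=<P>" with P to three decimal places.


loops=1 perimeter=6.829

Straddling triangles (8 of 20):
  (v0,v11,v5) [+--] → (-1.02208, 0.8874, 0.29272)–(-0.0747661, 0.8874, 1.24003)  len=1.3397
  (v0,v5,v1) [+-+] → (-0.0747661, 0.8874, 1.24003)–(0.0747661, 0.8874, 1.24003)  len=0.1495
  (v0,v1,v7) [++-] → (0.0747661, 0.8874, -1.24003)–(-0.0747661, 0.8874, -1.24003)  len=0.1495
  (v0,v7,v10) [+--] → (-0.0747661, 0.8874, -1.24003)–(-1.02208, 0.8874, -0.29272)  len=1.3397
  (v0,v10,v11) [+--] → (-1.02208, 0.8874, -0.29272)–(-1.02208, 0.8874, 0.29272)  len=0.5854
  (v1,v5,v9) [+--] → (0.0747661, 0.8874, 1.24003)–(1.02208, 0.8874, 0.29272)  len=1.3397
  (v7,v1,v8) [-+-] → (0.0747661, 0.8874, -1.24003)–(1.02208, 0.8874, -0.29272)  len=1.3397
  (v9,v8,v1) [--+] → (1.02208, 0.8874, -0.29272)–(1.02208, 0.8874, 0.29272)  len=0.5854

Chained into 1 loop(s):
  loop 1: 8 segments, perimeter = 6.8288
Total perimeter = 6.829


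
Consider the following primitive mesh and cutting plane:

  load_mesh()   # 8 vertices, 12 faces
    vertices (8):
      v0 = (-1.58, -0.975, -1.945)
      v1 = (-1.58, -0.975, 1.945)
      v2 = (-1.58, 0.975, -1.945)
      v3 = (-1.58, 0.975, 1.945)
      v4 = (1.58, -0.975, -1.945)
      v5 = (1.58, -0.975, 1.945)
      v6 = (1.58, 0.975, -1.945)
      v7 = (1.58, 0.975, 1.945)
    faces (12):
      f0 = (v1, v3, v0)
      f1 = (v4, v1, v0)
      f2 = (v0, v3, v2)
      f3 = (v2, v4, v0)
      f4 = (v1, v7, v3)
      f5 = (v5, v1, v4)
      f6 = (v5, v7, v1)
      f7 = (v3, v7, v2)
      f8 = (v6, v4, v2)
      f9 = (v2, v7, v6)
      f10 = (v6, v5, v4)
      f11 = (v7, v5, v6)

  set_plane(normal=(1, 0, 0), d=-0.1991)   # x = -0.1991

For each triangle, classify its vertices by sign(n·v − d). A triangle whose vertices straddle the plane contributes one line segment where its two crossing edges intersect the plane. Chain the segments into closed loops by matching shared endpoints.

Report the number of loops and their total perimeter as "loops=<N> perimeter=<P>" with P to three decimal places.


loops=1 perimeter=11.680

Straddling triangles (8 of 12):
  (v4,v1,v0) [+--] → (-0.1991, -0.975, 0.245095)–(-0.1991, -0.975, -1.945)  len=2.1901
  (v2,v4,v0) [-+-] → (-0.1991, 0.122862, -1.945)–(-0.1991, -0.975, -1.945)  len=1.0979
  (v1,v7,v3) [-+-] → (-0.1991, -0.122862, 1.945)–(-0.1991, 0.975, 1.945)  len=1.0979
  (v5,v1,v4) [+-+] → (-0.1991, -0.975, 1.945)–(-0.1991, -0.975, 0.245095)  len=1.6999
  (v5,v7,v1) [++-] → (-0.1991, -0.122862, 1.945)–(-0.1991, -0.975, 1.945)  len=0.8521
  (v3,v7,v2) [-+-] → (-0.1991, 0.975, 1.945)–(-0.1991, 0.975, -0.245095)  len=2.1901
  (v6,v4,v2) [++-] → (-0.1991, 0.122862, -1.945)–(-0.1991, 0.975, -1.945)  len=0.8521
  (v2,v7,v6) [-++] → (-0.1991, 0.975, -0.245095)–(-0.1991, 0.975, -1.945)  len=1.6999

Chained into 1 loop(s):
  loop 1: 8 segments, perimeter = 11.6800
Total perimeter = 11.680


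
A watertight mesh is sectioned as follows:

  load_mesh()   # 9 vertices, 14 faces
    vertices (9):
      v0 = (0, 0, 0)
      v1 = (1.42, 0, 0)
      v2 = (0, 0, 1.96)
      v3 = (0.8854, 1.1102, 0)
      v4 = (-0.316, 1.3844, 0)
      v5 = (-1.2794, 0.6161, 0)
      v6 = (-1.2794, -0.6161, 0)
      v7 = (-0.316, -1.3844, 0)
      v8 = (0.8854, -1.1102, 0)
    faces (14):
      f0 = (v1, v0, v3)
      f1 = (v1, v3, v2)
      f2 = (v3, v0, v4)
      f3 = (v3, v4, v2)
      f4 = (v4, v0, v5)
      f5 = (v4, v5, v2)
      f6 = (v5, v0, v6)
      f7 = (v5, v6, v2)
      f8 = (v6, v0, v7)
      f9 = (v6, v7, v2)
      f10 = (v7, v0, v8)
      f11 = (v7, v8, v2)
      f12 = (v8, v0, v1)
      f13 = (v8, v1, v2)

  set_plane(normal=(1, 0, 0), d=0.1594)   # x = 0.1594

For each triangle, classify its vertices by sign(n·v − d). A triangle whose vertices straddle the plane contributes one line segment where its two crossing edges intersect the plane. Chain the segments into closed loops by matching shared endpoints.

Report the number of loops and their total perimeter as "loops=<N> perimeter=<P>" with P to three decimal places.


loops=1 perimeter=6.900

Straddling triangles (8 of 14):
  (v1,v0,v3) [+-+] → (0.1594, 0, 0)–(0.1594, 0.199871, 0)  len=0.1999
  (v1,v3,v2) [++-] → (0.1594, 0.199871, 1.60714)–(0.1594, 0, 1.73998)  len=0.2400
  (v3,v0,v4) [+--] → (0.1594, 0.199871, 0)–(0.1594, 1.2759, 0)  len=1.0760
  (v3,v4,v2) [+--] → (0.1594, 1.2759, 0)–(0.1594, 0.199871, 1.60714)  len=1.9341
  (v7,v0,v8) [--+] → (0.1594, -0.199871, 0)–(0.1594, -1.2759, 0)  len=1.0760
  (v7,v8,v2) [-+-] → (0.1594, -1.2759, 0)–(0.1594, -0.199871, 1.60714)  len=1.9341
  (v8,v0,v1) [+-+] → (0.1594, -0.199871, 0)–(0.1594, 0, 0)  len=0.1999
  (v8,v1,v2) [++-] → (0.1594, 0, 1.73998)–(0.1594, -0.199871, 1.60714)  len=0.2400

Chained into 1 loop(s):
  loop 1: 8 segments, perimeter = 6.9000
Total perimeter = 6.900


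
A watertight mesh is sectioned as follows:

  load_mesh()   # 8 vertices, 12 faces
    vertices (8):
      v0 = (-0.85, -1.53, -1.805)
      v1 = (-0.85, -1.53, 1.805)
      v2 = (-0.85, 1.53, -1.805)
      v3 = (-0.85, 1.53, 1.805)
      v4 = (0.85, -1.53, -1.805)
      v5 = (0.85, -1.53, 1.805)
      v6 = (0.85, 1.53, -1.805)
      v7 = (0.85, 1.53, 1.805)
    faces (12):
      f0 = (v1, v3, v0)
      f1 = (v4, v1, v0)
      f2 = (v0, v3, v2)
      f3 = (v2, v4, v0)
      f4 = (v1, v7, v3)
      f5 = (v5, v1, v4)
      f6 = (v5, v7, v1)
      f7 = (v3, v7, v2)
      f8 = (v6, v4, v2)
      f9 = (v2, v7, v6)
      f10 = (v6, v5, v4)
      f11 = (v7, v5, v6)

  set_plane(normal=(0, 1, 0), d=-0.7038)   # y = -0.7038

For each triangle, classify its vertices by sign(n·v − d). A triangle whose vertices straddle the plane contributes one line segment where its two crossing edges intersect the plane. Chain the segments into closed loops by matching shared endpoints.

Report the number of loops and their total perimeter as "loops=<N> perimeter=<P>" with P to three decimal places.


Straddling triangles (8 of 12):
  (v1,v3,v0) [-+-] → (-0.85, -0.7038, 1.805)–(-0.85, -0.7038, -0.8303)  len=2.6353
  (v0,v3,v2) [-++] → (-0.85, -0.7038, -0.8303)–(-0.85, -0.7038, -1.805)  len=0.9747
  (v2,v4,v0) [+--] → (0.391, -0.7038, -1.805)–(-0.85, -0.7038, -1.805)  len=1.2410
  (v1,v7,v3) [-++] → (-0.391, -0.7038, 1.805)–(-0.85, -0.7038, 1.805)  len=0.4590
  (v5,v7,v1) [-+-] → (0.85, -0.7038, 1.805)–(-0.391, -0.7038, 1.805)  len=1.2410
  (v6,v4,v2) [+-+] → (0.85, -0.7038, -1.805)–(0.391, -0.7038, -1.805)  len=0.4590
  (v6,v5,v4) [+--] → (0.85, -0.7038, 0.8303)–(0.85, -0.7038, -1.805)  len=2.6353
  (v7,v5,v6) [+-+] → (0.85, -0.7038, 1.805)–(0.85, -0.7038, 0.8303)  len=0.9747

Chained into 1 loop(s):
  loop 1: 8 segments, perimeter = 10.6200
Total perimeter = 10.620

loops=1 perimeter=10.620


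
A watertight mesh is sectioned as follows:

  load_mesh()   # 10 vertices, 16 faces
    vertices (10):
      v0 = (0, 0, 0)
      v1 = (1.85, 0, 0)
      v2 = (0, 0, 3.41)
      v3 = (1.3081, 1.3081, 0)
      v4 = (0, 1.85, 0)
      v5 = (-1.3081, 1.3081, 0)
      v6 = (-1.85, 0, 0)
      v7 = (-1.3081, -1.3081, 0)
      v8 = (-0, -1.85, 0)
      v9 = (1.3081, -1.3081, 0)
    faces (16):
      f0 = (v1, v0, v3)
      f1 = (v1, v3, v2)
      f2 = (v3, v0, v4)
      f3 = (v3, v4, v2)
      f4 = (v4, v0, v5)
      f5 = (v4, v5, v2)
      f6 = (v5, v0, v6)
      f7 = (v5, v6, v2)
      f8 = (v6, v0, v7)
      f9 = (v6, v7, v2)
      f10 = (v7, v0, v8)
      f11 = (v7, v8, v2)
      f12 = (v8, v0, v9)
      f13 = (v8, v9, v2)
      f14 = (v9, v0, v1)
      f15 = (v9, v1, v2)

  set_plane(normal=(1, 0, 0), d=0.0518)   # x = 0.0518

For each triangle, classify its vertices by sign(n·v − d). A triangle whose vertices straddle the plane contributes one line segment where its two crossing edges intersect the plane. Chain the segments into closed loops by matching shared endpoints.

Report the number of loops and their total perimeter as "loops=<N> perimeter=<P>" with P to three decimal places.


loops=1 perimeter=11.239

Straddling triangles (8 of 16):
  (v1,v0,v3) [+-+] → (0.0518, 0, 0)–(0.0518, 0.0518, 0)  len=0.0518
  (v1,v3,v2) [++-] → (0.0518, 0.0518, 3.27497)–(0.0518, 0, 3.31452)  len=0.0652
  (v3,v0,v4) [+--] → (0.0518, 0.0518, 0)–(0.0518, 1.82854, 0)  len=1.7767
  (v3,v4,v2) [+--] → (0.0518, 1.82854, 0)–(0.0518, 0.0518, 3.27497)  len=3.7259
  (v8,v0,v9) [--+] → (0.0518, -0.0518, 0)–(0.0518, -1.82854, 0)  len=1.7767
  (v8,v9,v2) [-+-] → (0.0518, -1.82854, 0)–(0.0518, -0.0518, 3.27497)  len=3.7259
  (v9,v0,v1) [+-+] → (0.0518, -0.0518, 0)–(0.0518, 0, 0)  len=0.0518
  (v9,v1,v2) [++-] → (0.0518, 0, 3.31452)–(0.0518, -0.0518, 3.27497)  len=0.0652

Chained into 1 loop(s):
  loop 1: 8 segments, perimeter = 11.2392
Total perimeter = 11.239


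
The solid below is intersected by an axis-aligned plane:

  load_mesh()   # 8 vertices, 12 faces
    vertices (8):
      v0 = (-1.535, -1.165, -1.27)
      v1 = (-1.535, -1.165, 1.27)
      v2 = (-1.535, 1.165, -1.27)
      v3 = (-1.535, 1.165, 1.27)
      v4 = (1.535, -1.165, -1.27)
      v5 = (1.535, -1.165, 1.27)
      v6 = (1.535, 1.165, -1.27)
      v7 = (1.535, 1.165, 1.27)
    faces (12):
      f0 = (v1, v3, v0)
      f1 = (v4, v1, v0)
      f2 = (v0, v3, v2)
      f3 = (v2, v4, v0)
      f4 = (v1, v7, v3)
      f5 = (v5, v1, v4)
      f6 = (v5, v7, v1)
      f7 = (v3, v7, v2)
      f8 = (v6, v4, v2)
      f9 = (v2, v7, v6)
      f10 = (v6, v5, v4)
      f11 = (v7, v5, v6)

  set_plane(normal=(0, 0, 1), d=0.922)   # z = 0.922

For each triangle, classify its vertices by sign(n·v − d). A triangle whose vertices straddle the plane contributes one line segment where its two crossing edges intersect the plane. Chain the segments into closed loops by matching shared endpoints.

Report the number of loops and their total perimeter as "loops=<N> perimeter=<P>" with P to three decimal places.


Straddling triangles (8 of 12):
  (v1,v3,v0) [++-] → (-1.535, 0.845772, 0.922)–(-1.535, -1.165, 0.922)  len=2.0108
  (v4,v1,v0) [-+-] → (-1.11439, -1.165, 0.922)–(-1.535, -1.165, 0.922)  len=0.4206
  (v0,v3,v2) [-+-] → (-1.535, 0.845772, 0.922)–(-1.535, 1.165, 0.922)  len=0.3192
  (v5,v1,v4) [++-] → (-1.11439, -1.165, 0.922)–(1.535, -1.165, 0.922)  len=2.6494
  (v3,v7,v2) [++-] → (1.11439, 1.165, 0.922)–(-1.535, 1.165, 0.922)  len=2.6494
  (v2,v7,v6) [-+-] → (1.11439, 1.165, 0.922)–(1.535, 1.165, 0.922)  len=0.4206
  (v6,v5,v4) [-+-] → (1.535, -0.845772, 0.922)–(1.535, -1.165, 0.922)  len=0.3192
  (v7,v5,v6) [++-] → (1.535, -0.845772, 0.922)–(1.535, 1.165, 0.922)  len=2.0108

Chained into 1 loop(s):
  loop 1: 8 segments, perimeter = 10.8000
Total perimeter = 10.800

loops=1 perimeter=10.800


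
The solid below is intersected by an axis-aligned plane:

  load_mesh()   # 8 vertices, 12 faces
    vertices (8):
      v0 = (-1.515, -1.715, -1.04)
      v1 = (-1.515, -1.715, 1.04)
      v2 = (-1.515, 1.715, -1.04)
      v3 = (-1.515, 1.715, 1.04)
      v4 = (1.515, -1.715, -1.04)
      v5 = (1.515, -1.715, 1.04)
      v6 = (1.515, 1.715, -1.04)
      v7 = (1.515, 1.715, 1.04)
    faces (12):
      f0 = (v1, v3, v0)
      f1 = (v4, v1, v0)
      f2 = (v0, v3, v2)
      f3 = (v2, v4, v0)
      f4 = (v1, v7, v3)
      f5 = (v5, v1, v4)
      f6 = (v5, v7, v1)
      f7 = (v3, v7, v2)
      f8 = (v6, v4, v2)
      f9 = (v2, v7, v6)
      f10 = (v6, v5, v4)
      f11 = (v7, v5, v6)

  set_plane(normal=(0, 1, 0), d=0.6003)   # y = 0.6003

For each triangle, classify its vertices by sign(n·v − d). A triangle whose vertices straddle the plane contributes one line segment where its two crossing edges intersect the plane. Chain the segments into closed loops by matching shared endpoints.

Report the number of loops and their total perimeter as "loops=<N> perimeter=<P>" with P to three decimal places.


loops=1 perimeter=10.220

Straddling triangles (8 of 12):
  (v1,v3,v0) [-+-] → (-1.515, 0.6003, 1.04)–(-1.515, 0.6003, 0.36403)  len=0.6760
  (v0,v3,v2) [-++] → (-1.515, 0.6003, 0.36403)–(-1.515, 0.6003, -1.04)  len=1.4040
  (v2,v4,v0) [+--] → (-0.530294, 0.6003, -1.04)–(-1.515, 0.6003, -1.04)  len=0.9847
  (v1,v7,v3) [-++] → (0.530294, 0.6003, 1.04)–(-1.515, 0.6003, 1.04)  len=2.0453
  (v5,v7,v1) [-+-] → (1.515, 0.6003, 1.04)–(0.530294, 0.6003, 1.04)  len=0.9847
  (v6,v4,v2) [+-+] → (1.515, 0.6003, -1.04)–(-0.530294, 0.6003, -1.04)  len=2.0453
  (v6,v5,v4) [+--] → (1.515, 0.6003, -0.36403)–(1.515, 0.6003, -1.04)  len=0.6760
  (v7,v5,v6) [+-+] → (1.515, 0.6003, 1.04)–(1.515, 0.6003, -0.36403)  len=1.4040

Chained into 1 loop(s):
  loop 1: 8 segments, perimeter = 10.2200
Total perimeter = 10.220


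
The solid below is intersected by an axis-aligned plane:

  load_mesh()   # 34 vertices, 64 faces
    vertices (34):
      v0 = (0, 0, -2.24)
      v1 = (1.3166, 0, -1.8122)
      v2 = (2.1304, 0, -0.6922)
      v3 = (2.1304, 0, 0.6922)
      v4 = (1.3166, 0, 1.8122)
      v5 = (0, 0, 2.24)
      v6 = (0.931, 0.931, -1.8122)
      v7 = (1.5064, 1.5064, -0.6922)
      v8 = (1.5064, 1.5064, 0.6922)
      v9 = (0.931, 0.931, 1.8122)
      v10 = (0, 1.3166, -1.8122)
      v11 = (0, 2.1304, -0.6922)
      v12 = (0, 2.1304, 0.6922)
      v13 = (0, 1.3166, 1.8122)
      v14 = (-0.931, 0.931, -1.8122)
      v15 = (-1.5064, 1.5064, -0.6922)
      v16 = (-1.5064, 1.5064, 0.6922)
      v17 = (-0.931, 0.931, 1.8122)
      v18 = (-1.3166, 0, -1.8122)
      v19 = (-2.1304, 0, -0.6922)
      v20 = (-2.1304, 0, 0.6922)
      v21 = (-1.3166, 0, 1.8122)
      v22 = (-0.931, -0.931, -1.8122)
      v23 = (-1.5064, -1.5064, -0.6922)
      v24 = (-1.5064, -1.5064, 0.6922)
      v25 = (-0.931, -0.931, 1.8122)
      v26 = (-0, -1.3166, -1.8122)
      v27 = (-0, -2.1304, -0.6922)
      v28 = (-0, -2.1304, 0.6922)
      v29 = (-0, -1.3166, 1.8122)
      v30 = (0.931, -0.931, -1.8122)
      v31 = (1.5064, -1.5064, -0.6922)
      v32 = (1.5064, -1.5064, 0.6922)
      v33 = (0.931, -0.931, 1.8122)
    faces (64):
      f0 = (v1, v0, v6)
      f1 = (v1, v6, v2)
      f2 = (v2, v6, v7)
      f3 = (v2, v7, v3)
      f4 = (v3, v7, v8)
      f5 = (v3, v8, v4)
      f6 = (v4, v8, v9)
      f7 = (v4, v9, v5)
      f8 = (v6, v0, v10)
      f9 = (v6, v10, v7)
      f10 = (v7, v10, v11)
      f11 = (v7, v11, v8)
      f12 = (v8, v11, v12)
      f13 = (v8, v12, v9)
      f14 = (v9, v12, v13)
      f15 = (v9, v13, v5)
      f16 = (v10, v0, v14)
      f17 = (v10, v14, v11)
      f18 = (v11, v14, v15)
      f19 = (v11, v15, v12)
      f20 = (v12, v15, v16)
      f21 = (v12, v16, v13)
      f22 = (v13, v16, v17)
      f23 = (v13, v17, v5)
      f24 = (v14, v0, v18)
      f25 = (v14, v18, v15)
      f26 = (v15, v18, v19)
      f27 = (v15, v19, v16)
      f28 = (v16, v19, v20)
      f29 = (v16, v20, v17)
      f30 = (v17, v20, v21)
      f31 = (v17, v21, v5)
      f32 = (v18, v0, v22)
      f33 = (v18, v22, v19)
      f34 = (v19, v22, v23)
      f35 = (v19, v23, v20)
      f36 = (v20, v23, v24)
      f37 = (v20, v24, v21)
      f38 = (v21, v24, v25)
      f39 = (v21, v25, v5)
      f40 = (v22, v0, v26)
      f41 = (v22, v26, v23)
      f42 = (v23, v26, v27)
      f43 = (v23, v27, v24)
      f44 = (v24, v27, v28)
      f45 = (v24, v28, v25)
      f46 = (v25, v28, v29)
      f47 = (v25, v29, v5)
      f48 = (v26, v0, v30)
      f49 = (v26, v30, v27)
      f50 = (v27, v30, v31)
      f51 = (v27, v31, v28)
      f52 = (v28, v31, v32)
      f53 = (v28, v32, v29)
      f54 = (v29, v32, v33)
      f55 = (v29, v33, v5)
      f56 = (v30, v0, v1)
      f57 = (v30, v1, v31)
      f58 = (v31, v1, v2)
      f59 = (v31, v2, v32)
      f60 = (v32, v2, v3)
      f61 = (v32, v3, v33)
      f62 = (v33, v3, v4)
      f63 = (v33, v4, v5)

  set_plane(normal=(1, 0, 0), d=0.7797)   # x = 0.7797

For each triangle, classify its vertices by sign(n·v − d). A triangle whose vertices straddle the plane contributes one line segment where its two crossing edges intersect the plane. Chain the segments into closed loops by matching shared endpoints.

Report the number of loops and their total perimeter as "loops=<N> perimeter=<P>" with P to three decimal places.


loops=1 perimeter=12.353

Straddling triangles (20 of 64):
  (v1,v0,v6) [+-+] → (0.7797, 0, -1.98665)–(0.7797, 0.7797, -1.88172)  len=0.7867
  (v4,v9,v5) [++-] → (0.7797, 0.7797, 1.88172)–(0.7797, 0, 1.98665)  len=0.7867
  (v6,v0,v10) [+--] → (0.7797, 0.7797, -1.88172)–(0.7797, 0.993665, -1.8122)  len=0.2250
  (v6,v10,v7) [+-+] → (0.7797, 0.993665, -1.8122)–(0.7797, 1.41484, -1.2325)  len=0.7165
  (v7,v10,v11) [+--] → (0.7797, 1.41484, -1.2325)–(0.7797, 1.80742, -0.6922)  len=0.6679
  (v7,v11,v8) [+-+] → (0.7797, 1.80742, -0.6922)–(0.7797, 1.80742, 0.0243538)  len=0.7166
  (v8,v11,v12) [+--] → (0.7797, 1.80742, 0.0243538)–(0.7797, 1.80742, 0.6922)  len=0.6678
  (v8,v12,v9) [+-+] → (0.7797, 1.80742, 0.6922)–(0.7797, 1.12592, 1.63018)  len=1.1594
  (v9,v12,v13) [+--] → (0.7797, 1.12592, 1.63018)–(0.7797, 0.993665, 1.8122)  len=0.2250
  (v9,v13,v5) [+--] → (0.7797, 0.993665, 1.8122)–(0.7797, 0.7797, 1.88172)  len=0.2250
  (v26,v0,v30) [--+] → (0.7797, -0.7797, -1.88172)–(0.7797, -0.993665, -1.8122)  len=0.2250
  (v26,v30,v27) [-+-] → (0.7797, -0.993665, -1.8122)–(0.7797, -1.12592, -1.63018)  len=0.2250
  (v27,v30,v31) [-++] → (0.7797, -1.12592, -1.63018)–(0.7797, -1.80742, -0.6922)  len=1.1594
  (v27,v31,v28) [-+-] → (0.7797, -1.80742, -0.6922)–(0.7797, -1.80742, -0.0243538)  len=0.6678
  (v28,v31,v32) [-++] → (0.7797, -1.80742, -0.0243538)–(0.7797, -1.80742, 0.6922)  len=0.7166
  (v28,v32,v29) [-+-] → (0.7797, -1.80742, 0.6922)–(0.7797, -1.41484, 1.2325)  len=0.6679
  (v29,v32,v33) [-++] → (0.7797, -1.41484, 1.2325)–(0.7797, -0.993665, 1.8122)  len=0.7165
  (v29,v33,v5) [-+-] → (0.7797, -0.993665, 1.8122)–(0.7797, -0.7797, 1.88172)  len=0.2250
  (v30,v0,v1) [+-+] → (0.7797, -0.7797, -1.88172)–(0.7797, 0, -1.98665)  len=0.7867
  (v33,v4,v5) [++-] → (0.7797, 0, 1.98665)–(0.7797, -0.7797, 1.88172)  len=0.7867

Chained into 1 loop(s):
  loop 1: 20 segments, perimeter = 12.3533
Total perimeter = 12.353


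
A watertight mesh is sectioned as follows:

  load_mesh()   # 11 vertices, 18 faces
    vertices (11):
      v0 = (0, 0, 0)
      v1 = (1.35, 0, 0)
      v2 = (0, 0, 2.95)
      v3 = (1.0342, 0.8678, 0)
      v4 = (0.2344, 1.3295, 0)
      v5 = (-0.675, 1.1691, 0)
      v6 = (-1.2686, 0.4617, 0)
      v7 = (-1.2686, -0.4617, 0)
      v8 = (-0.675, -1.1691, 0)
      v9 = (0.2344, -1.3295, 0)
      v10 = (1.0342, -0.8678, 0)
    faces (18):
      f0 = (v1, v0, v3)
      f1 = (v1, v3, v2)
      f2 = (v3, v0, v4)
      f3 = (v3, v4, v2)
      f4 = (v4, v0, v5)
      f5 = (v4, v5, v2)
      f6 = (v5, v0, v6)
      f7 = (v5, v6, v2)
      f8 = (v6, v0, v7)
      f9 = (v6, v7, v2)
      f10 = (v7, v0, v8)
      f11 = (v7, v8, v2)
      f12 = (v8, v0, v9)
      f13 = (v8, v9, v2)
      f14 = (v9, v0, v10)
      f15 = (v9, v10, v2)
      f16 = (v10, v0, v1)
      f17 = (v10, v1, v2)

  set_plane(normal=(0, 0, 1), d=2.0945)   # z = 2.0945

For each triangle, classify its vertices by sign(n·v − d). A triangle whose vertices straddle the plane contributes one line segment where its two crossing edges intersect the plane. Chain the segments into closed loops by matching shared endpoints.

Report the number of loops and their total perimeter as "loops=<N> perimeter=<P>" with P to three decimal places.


loops=1 perimeter=2.410

Straddling triangles (9 of 18):
  (v1,v3,v2) [--+] → (0.299918, 0.251662, 2.0945)–(0.3915, 0, 2.0945)  len=0.2678
  (v3,v4,v2) [--+] → (0.067976, 0.385555, 2.0945)–(0.299918, 0.251662, 2.0945)  len=0.2678
  (v4,v5,v2) [--+] → (-0.19575, 0.339039, 2.0945)–(0.067976, 0.385555, 2.0945)  len=0.2678
  (v5,v6,v2) [--+] → (-0.367894, 0.133893, 2.0945)–(-0.19575, 0.339039, 2.0945)  len=0.2678
  (v6,v7,v2) [--+] → (-0.367894, -0.133893, 2.0945)–(-0.367894, 0.133893, 2.0945)  len=0.2678
  (v7,v8,v2) [--+] → (-0.19575, -0.339039, 2.0945)–(-0.367894, -0.133893, 2.0945)  len=0.2678
  (v8,v9,v2) [--+] → (0.067976, -0.385555, 2.0945)–(-0.19575, -0.339039, 2.0945)  len=0.2678
  (v9,v10,v2) [--+] → (0.299918, -0.251662, 2.0945)–(0.067976, -0.385555, 2.0945)  len=0.2678
  (v10,v1,v2) [--+] → (0.3915, 0, 2.0945)–(0.299918, -0.251662, 2.0945)  len=0.2678

Chained into 1 loop(s):
  loop 1: 9 segments, perimeter = 2.4102
Total perimeter = 2.410


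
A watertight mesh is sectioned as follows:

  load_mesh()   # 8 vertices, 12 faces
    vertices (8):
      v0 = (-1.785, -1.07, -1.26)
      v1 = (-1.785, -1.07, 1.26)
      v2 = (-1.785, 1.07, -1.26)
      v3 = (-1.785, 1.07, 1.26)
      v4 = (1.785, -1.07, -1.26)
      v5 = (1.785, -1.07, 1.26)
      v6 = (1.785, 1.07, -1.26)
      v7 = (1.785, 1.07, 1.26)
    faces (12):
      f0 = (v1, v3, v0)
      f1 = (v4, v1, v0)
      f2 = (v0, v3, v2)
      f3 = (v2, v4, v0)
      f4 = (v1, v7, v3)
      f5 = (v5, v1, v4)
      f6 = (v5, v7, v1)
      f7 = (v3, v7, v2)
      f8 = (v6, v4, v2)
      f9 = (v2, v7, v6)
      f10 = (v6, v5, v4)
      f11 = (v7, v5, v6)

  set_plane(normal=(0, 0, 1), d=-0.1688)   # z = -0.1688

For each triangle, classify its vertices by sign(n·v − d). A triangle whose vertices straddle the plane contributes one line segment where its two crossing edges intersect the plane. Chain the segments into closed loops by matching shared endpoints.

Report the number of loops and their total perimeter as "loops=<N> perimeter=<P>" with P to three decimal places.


Straddling triangles (8 of 12):
  (v1,v3,v0) [++-] → (-1.785, -0.143346, -0.1688)–(-1.785, -1.07, -0.1688)  len=0.9267
  (v4,v1,v0) [-+-] → (0.239133, -1.07, -0.1688)–(-1.785, -1.07, -0.1688)  len=2.0241
  (v0,v3,v2) [-+-] → (-1.785, -0.143346, -0.1688)–(-1.785, 1.07, -0.1688)  len=1.2133
  (v5,v1,v4) [++-] → (0.239133, -1.07, -0.1688)–(1.785, -1.07, -0.1688)  len=1.5459
  (v3,v7,v2) [++-] → (-0.239133, 1.07, -0.1688)–(-1.785, 1.07, -0.1688)  len=1.5459
  (v2,v7,v6) [-+-] → (-0.239133, 1.07, -0.1688)–(1.785, 1.07, -0.1688)  len=2.0241
  (v6,v5,v4) [-+-] → (1.785, 0.143346, -0.1688)–(1.785, -1.07, -0.1688)  len=1.2133
  (v7,v5,v6) [++-] → (1.785, 0.143346, -0.1688)–(1.785, 1.07, -0.1688)  len=0.9267

Chained into 1 loop(s):
  loop 1: 8 segments, perimeter = 11.4200
Total perimeter = 11.420

loops=1 perimeter=11.420


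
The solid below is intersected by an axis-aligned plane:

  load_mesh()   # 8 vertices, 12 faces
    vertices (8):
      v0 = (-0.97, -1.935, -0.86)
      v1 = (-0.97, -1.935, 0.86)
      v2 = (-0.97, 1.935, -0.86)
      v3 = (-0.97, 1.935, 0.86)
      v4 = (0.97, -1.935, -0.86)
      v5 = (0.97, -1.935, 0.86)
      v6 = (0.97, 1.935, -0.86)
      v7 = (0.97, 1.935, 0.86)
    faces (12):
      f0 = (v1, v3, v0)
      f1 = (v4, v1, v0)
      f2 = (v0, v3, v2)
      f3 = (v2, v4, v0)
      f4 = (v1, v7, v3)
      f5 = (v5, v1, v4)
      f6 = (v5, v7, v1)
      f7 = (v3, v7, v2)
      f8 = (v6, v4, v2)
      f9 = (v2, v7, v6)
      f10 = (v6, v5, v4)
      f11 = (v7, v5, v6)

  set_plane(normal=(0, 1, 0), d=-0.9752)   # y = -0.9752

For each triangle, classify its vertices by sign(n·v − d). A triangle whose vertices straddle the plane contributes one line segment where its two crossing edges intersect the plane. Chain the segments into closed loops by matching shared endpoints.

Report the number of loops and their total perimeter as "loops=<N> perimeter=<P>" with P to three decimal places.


loops=1 perimeter=7.320

Straddling triangles (8 of 12):
  (v1,v3,v0) [-+-] → (-0.97, -0.9752, 0.86)–(-0.97, -0.9752, -0.433422)  len=1.2934
  (v0,v3,v2) [-++] → (-0.97, -0.9752, -0.433422)–(-0.97, -0.9752, -0.86)  len=0.4266
  (v2,v4,v0) [+--] → (0.48886, -0.9752, -0.86)–(-0.97, -0.9752, -0.86)  len=1.4589
  (v1,v7,v3) [-++] → (-0.48886, -0.9752, 0.86)–(-0.97, -0.9752, 0.86)  len=0.4811
  (v5,v7,v1) [-+-] → (0.97, -0.9752, 0.86)–(-0.48886, -0.9752, 0.86)  len=1.4589
  (v6,v4,v2) [+-+] → (0.97, -0.9752, -0.86)–(0.48886, -0.9752, -0.86)  len=0.4811
  (v6,v5,v4) [+--] → (0.97, -0.9752, 0.433422)–(0.97, -0.9752, -0.86)  len=1.2934
  (v7,v5,v6) [+-+] → (0.97, -0.9752, 0.86)–(0.97, -0.9752, 0.433422)  len=0.4266

Chained into 1 loop(s):
  loop 1: 8 segments, perimeter = 7.3200
Total perimeter = 7.320


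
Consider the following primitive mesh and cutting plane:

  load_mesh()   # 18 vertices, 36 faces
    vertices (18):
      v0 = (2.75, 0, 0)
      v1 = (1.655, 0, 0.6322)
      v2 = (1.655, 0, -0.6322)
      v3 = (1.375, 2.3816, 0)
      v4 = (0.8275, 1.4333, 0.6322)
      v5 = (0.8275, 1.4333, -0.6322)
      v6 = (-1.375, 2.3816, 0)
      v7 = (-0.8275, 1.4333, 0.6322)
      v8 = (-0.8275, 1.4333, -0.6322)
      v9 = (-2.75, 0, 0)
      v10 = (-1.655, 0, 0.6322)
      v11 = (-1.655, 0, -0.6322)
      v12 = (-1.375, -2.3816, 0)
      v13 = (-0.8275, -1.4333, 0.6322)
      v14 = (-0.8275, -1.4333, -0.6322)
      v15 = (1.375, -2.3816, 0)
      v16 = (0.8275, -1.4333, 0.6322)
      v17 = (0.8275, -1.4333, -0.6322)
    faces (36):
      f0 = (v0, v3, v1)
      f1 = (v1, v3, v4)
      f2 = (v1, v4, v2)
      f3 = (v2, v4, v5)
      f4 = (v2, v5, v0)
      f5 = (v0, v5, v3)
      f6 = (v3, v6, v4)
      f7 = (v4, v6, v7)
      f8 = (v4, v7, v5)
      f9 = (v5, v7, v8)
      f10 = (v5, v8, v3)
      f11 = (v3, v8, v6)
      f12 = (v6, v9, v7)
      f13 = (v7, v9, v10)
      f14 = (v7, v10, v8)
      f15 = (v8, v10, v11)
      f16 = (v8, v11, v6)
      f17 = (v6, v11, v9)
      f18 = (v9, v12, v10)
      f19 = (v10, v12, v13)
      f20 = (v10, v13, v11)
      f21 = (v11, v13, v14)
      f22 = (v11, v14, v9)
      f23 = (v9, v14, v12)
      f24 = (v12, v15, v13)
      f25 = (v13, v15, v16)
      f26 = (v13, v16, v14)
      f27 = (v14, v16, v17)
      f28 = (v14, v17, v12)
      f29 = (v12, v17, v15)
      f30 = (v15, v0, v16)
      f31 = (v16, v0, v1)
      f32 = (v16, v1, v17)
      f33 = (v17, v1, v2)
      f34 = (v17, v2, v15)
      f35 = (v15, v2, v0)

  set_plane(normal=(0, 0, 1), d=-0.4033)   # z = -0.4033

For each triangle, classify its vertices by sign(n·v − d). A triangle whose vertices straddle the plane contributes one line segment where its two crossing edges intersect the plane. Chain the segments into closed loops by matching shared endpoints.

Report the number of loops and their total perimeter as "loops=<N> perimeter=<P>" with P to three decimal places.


Straddling triangles (24 of 36):
  (v1,v4,v2) [++-] → (1.50519, 0.259477, -0.4033)–(1.655, 0, -0.4033)  len=0.2996
  (v2,v4,v5) [-+-] → (1.50519, 0.259477, -0.4033)–(0.8275, 1.4333, -0.4033)  len=1.3554
  (v2,v5,v0) [--+] → (1.52358, 0.914347, -0.4033)–(2.05147, 0, -0.4033)  len=1.0558
  (v0,v5,v3) [+-+] → (1.52358, 0.914347, -0.4033)–(1.02573, 1.77665, -0.4033)  len=0.9957
  (v4,v7,v5) [++-] → (0.527888, 1.4333, -0.4033)–(0.8275, 1.4333, -0.4033)  len=0.2996
  (v5,v7,v8) [-+-] → (0.527888, 1.4333, -0.4033)–(-0.8275, 1.4333, -0.4033)  len=1.3554
  (v5,v8,v3) [--+] → (-0.0300431, 1.77665, -0.4033)–(1.02573, 1.77665, -0.4033)  len=1.0558
  (v3,v8,v6) [+-+] → (-0.0300431, 1.77665, -0.4033)–(-1.02573, 1.77665, -0.4033)  len=0.9957
  (v7,v10,v8) [++-] → (-0.977306, 1.17382, -0.4033)–(-0.8275, 1.4333, -0.4033)  len=0.2996
  (v8,v10,v11) [-+-] → (-0.977306, 1.17382, -0.4033)–(-1.655, 0, -0.4033)  len=1.3554
  (v8,v11,v6) [--+] → (-1.55362, 0.862303, -0.4033)–(-1.02573, 1.77665, -0.4033)  len=1.0558
  (v6,v11,v9) [+-+] → (-1.55362, 0.862303, -0.4033)–(-2.05147, 0, -0.4033)  len=0.9957
  (v10,v13,v11) [++-] → (-1.50519, -0.259477, -0.4033)–(-1.655, 0, -0.4033)  len=0.2996
  (v11,v13,v14) [-+-] → (-1.50519, -0.259477, -0.4033)–(-0.8275, -1.4333, -0.4033)  len=1.3554
  (v11,v14,v9) [--+] → (-1.52358, -0.914347, -0.4033)–(-2.05147, 0, -0.4033)  len=1.0558
  (v9,v14,v12) [+-+] → (-1.52358, -0.914347, -0.4033)–(-1.02573, -1.77665, -0.4033)  len=0.9957
  (v13,v16,v14) [++-] → (-0.527888, -1.4333, -0.4033)–(-0.8275, -1.4333, -0.4033)  len=0.2996
  (v14,v16,v17) [-+-] → (-0.527888, -1.4333, -0.4033)–(0.8275, -1.4333, -0.4033)  len=1.3554
  (v14,v17,v12) [--+] → (0.0300431, -1.77665, -0.4033)–(-1.02573, -1.77665, -0.4033)  len=1.0558
  (v12,v17,v15) [+-+] → (0.0300431, -1.77665, -0.4033)–(1.02573, -1.77665, -0.4033)  len=0.9957
  (v16,v1,v17) [++-] → (0.977306, -1.17382, -0.4033)–(0.8275, -1.4333, -0.4033)  len=0.2996
  (v17,v1,v2) [-+-] → (0.977306, -1.17382, -0.4033)–(1.655, 0, -0.4033)  len=1.3554
  (v17,v2,v15) [--+] → (1.55362, -0.862303, -0.4033)–(1.02573, -1.77665, -0.4033)  len=1.0558
  (v15,v2,v0) [+-+] → (1.55362, -0.862303, -0.4033)–(2.05147, 0, -0.4033)  len=0.9957

Chained into 2 loop(s):
  loop 1: 12 segments, perimeter = 9.9301
  loop 2: 12 segments, perimeter = 12.3089
Total perimeter = 22.239

loops=2 perimeter=22.239
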